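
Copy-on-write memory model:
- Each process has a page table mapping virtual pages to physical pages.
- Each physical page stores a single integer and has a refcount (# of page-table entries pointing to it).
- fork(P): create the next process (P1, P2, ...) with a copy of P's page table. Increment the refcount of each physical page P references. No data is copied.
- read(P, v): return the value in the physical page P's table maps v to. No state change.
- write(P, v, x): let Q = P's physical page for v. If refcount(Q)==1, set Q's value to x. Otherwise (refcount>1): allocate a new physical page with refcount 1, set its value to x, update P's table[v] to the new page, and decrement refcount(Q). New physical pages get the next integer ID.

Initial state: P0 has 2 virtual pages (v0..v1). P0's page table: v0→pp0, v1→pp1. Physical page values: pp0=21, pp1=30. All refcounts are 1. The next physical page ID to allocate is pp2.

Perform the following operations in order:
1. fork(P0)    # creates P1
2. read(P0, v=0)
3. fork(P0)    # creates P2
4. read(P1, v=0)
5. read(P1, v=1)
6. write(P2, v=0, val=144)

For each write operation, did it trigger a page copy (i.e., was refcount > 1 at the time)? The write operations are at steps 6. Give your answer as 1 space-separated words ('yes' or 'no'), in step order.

Op 1: fork(P0) -> P1. 2 ppages; refcounts: pp0:2 pp1:2
Op 2: read(P0, v0) -> 21. No state change.
Op 3: fork(P0) -> P2. 2 ppages; refcounts: pp0:3 pp1:3
Op 4: read(P1, v0) -> 21. No state change.
Op 5: read(P1, v1) -> 30. No state change.
Op 6: write(P2, v0, 144). refcount(pp0)=3>1 -> COPY to pp2. 3 ppages; refcounts: pp0:2 pp1:3 pp2:1

yes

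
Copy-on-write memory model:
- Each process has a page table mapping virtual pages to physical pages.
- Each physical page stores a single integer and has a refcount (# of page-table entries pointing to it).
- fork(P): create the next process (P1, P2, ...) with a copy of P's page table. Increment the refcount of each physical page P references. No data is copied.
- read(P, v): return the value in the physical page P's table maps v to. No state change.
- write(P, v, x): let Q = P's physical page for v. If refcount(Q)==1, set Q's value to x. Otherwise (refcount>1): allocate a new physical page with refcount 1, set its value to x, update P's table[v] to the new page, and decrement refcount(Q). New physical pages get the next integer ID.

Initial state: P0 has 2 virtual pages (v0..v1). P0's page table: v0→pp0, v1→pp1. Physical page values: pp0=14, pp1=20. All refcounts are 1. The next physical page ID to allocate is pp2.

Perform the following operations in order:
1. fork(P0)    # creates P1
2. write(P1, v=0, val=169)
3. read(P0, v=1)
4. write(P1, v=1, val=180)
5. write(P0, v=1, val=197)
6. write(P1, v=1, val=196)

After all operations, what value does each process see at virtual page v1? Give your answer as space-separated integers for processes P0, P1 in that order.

Op 1: fork(P0) -> P1. 2 ppages; refcounts: pp0:2 pp1:2
Op 2: write(P1, v0, 169). refcount(pp0)=2>1 -> COPY to pp2. 3 ppages; refcounts: pp0:1 pp1:2 pp2:1
Op 3: read(P0, v1) -> 20. No state change.
Op 4: write(P1, v1, 180). refcount(pp1)=2>1 -> COPY to pp3. 4 ppages; refcounts: pp0:1 pp1:1 pp2:1 pp3:1
Op 5: write(P0, v1, 197). refcount(pp1)=1 -> write in place. 4 ppages; refcounts: pp0:1 pp1:1 pp2:1 pp3:1
Op 6: write(P1, v1, 196). refcount(pp3)=1 -> write in place. 4 ppages; refcounts: pp0:1 pp1:1 pp2:1 pp3:1
P0: v1 -> pp1 = 197
P1: v1 -> pp3 = 196

Answer: 197 196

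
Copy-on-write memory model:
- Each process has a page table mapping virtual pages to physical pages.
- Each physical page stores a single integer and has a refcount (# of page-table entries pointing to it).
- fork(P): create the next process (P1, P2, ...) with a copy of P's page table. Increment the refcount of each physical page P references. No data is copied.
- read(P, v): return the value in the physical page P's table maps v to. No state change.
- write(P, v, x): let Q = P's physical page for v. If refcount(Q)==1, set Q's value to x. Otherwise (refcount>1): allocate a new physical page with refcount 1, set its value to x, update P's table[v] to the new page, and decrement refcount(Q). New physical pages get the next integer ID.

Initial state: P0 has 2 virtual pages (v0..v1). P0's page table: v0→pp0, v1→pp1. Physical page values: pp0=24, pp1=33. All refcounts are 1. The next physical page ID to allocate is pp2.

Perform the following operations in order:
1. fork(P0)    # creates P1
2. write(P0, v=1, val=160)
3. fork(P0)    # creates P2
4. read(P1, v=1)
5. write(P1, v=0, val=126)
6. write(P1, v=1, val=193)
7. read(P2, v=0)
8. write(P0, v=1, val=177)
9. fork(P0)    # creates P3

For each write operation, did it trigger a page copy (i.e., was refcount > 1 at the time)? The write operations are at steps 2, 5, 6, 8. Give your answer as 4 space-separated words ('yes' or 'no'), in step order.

Op 1: fork(P0) -> P1. 2 ppages; refcounts: pp0:2 pp1:2
Op 2: write(P0, v1, 160). refcount(pp1)=2>1 -> COPY to pp2. 3 ppages; refcounts: pp0:2 pp1:1 pp2:1
Op 3: fork(P0) -> P2. 3 ppages; refcounts: pp0:3 pp1:1 pp2:2
Op 4: read(P1, v1) -> 33. No state change.
Op 5: write(P1, v0, 126). refcount(pp0)=3>1 -> COPY to pp3. 4 ppages; refcounts: pp0:2 pp1:1 pp2:2 pp3:1
Op 6: write(P1, v1, 193). refcount(pp1)=1 -> write in place. 4 ppages; refcounts: pp0:2 pp1:1 pp2:2 pp3:1
Op 7: read(P2, v0) -> 24. No state change.
Op 8: write(P0, v1, 177). refcount(pp2)=2>1 -> COPY to pp4. 5 ppages; refcounts: pp0:2 pp1:1 pp2:1 pp3:1 pp4:1
Op 9: fork(P0) -> P3. 5 ppages; refcounts: pp0:3 pp1:1 pp2:1 pp3:1 pp4:2

yes yes no yes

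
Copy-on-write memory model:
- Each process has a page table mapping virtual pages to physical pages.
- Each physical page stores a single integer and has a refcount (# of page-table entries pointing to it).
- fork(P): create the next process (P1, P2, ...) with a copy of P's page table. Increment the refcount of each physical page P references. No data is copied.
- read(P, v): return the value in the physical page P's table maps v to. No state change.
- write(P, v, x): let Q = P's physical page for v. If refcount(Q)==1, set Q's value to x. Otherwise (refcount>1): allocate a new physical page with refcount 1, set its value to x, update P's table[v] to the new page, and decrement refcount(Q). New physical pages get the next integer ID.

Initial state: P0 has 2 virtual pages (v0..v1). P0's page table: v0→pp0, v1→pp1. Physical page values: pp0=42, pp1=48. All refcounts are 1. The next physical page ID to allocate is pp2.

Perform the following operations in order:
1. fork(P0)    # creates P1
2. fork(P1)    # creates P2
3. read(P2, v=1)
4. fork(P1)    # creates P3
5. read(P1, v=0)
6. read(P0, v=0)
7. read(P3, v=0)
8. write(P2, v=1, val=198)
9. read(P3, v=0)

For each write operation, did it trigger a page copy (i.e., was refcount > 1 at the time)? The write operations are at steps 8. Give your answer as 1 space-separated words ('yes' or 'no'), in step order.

Op 1: fork(P0) -> P1. 2 ppages; refcounts: pp0:2 pp1:2
Op 2: fork(P1) -> P2. 2 ppages; refcounts: pp0:3 pp1:3
Op 3: read(P2, v1) -> 48. No state change.
Op 4: fork(P1) -> P3. 2 ppages; refcounts: pp0:4 pp1:4
Op 5: read(P1, v0) -> 42. No state change.
Op 6: read(P0, v0) -> 42. No state change.
Op 7: read(P3, v0) -> 42. No state change.
Op 8: write(P2, v1, 198). refcount(pp1)=4>1 -> COPY to pp2. 3 ppages; refcounts: pp0:4 pp1:3 pp2:1
Op 9: read(P3, v0) -> 42. No state change.

yes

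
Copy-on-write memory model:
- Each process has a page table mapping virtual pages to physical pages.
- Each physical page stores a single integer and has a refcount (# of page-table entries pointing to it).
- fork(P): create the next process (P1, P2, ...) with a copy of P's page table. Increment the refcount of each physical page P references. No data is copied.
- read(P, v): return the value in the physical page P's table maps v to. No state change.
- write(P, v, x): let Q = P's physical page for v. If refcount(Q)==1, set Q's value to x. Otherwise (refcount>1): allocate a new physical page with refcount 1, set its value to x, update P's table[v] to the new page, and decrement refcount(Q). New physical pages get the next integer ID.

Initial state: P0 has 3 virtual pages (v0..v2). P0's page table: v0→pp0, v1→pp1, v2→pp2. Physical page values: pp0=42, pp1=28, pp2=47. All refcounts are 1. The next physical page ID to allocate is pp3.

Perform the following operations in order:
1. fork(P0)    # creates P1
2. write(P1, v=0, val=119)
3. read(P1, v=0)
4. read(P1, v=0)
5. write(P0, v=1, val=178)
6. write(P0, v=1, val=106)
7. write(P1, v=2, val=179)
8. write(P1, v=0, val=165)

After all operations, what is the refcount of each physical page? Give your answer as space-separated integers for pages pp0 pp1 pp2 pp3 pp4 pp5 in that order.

Op 1: fork(P0) -> P1. 3 ppages; refcounts: pp0:2 pp1:2 pp2:2
Op 2: write(P1, v0, 119). refcount(pp0)=2>1 -> COPY to pp3. 4 ppages; refcounts: pp0:1 pp1:2 pp2:2 pp3:1
Op 3: read(P1, v0) -> 119. No state change.
Op 4: read(P1, v0) -> 119. No state change.
Op 5: write(P0, v1, 178). refcount(pp1)=2>1 -> COPY to pp4. 5 ppages; refcounts: pp0:1 pp1:1 pp2:2 pp3:1 pp4:1
Op 6: write(P0, v1, 106). refcount(pp4)=1 -> write in place. 5 ppages; refcounts: pp0:1 pp1:1 pp2:2 pp3:1 pp4:1
Op 7: write(P1, v2, 179). refcount(pp2)=2>1 -> COPY to pp5. 6 ppages; refcounts: pp0:1 pp1:1 pp2:1 pp3:1 pp4:1 pp5:1
Op 8: write(P1, v0, 165). refcount(pp3)=1 -> write in place. 6 ppages; refcounts: pp0:1 pp1:1 pp2:1 pp3:1 pp4:1 pp5:1

Answer: 1 1 1 1 1 1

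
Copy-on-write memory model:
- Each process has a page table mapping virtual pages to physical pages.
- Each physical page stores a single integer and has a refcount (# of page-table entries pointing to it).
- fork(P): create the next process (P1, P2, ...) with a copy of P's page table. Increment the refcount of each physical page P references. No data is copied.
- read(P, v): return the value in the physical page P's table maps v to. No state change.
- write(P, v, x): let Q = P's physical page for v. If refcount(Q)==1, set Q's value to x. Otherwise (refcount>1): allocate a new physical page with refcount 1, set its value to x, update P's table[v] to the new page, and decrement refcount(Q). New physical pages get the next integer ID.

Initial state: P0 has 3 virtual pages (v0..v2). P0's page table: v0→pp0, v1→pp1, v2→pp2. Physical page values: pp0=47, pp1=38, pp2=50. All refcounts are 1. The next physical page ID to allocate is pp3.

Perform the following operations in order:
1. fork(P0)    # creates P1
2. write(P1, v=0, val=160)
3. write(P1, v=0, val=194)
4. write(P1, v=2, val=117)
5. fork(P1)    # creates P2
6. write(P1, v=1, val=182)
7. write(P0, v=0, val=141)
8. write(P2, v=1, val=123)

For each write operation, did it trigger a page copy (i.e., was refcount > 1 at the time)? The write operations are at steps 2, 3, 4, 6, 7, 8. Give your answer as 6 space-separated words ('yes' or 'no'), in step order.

Op 1: fork(P0) -> P1. 3 ppages; refcounts: pp0:2 pp1:2 pp2:2
Op 2: write(P1, v0, 160). refcount(pp0)=2>1 -> COPY to pp3. 4 ppages; refcounts: pp0:1 pp1:2 pp2:2 pp3:1
Op 3: write(P1, v0, 194). refcount(pp3)=1 -> write in place. 4 ppages; refcounts: pp0:1 pp1:2 pp2:2 pp3:1
Op 4: write(P1, v2, 117). refcount(pp2)=2>1 -> COPY to pp4. 5 ppages; refcounts: pp0:1 pp1:2 pp2:1 pp3:1 pp4:1
Op 5: fork(P1) -> P2. 5 ppages; refcounts: pp0:1 pp1:3 pp2:1 pp3:2 pp4:2
Op 6: write(P1, v1, 182). refcount(pp1)=3>1 -> COPY to pp5. 6 ppages; refcounts: pp0:1 pp1:2 pp2:1 pp3:2 pp4:2 pp5:1
Op 7: write(P0, v0, 141). refcount(pp0)=1 -> write in place. 6 ppages; refcounts: pp0:1 pp1:2 pp2:1 pp3:2 pp4:2 pp5:1
Op 8: write(P2, v1, 123). refcount(pp1)=2>1 -> COPY to pp6. 7 ppages; refcounts: pp0:1 pp1:1 pp2:1 pp3:2 pp4:2 pp5:1 pp6:1

yes no yes yes no yes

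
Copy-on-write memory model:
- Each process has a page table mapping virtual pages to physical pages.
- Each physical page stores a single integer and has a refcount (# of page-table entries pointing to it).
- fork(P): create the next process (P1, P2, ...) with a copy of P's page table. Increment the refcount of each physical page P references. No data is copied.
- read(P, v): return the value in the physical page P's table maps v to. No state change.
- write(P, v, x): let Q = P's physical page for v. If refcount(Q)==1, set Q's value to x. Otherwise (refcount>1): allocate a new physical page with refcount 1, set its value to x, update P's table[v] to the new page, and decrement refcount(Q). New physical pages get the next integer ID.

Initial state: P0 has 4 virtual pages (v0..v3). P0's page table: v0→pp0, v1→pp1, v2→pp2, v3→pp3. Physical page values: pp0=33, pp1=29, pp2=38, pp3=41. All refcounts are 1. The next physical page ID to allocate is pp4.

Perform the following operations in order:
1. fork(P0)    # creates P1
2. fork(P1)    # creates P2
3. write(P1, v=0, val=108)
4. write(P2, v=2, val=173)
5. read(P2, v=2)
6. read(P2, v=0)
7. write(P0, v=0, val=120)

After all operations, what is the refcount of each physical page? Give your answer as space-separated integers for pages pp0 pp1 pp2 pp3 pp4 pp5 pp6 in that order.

Op 1: fork(P0) -> P1. 4 ppages; refcounts: pp0:2 pp1:2 pp2:2 pp3:2
Op 2: fork(P1) -> P2. 4 ppages; refcounts: pp0:3 pp1:3 pp2:3 pp3:3
Op 3: write(P1, v0, 108). refcount(pp0)=3>1 -> COPY to pp4. 5 ppages; refcounts: pp0:2 pp1:3 pp2:3 pp3:3 pp4:1
Op 4: write(P2, v2, 173). refcount(pp2)=3>1 -> COPY to pp5. 6 ppages; refcounts: pp0:2 pp1:3 pp2:2 pp3:3 pp4:1 pp5:1
Op 5: read(P2, v2) -> 173. No state change.
Op 6: read(P2, v0) -> 33. No state change.
Op 7: write(P0, v0, 120). refcount(pp0)=2>1 -> COPY to pp6. 7 ppages; refcounts: pp0:1 pp1:3 pp2:2 pp3:3 pp4:1 pp5:1 pp6:1

Answer: 1 3 2 3 1 1 1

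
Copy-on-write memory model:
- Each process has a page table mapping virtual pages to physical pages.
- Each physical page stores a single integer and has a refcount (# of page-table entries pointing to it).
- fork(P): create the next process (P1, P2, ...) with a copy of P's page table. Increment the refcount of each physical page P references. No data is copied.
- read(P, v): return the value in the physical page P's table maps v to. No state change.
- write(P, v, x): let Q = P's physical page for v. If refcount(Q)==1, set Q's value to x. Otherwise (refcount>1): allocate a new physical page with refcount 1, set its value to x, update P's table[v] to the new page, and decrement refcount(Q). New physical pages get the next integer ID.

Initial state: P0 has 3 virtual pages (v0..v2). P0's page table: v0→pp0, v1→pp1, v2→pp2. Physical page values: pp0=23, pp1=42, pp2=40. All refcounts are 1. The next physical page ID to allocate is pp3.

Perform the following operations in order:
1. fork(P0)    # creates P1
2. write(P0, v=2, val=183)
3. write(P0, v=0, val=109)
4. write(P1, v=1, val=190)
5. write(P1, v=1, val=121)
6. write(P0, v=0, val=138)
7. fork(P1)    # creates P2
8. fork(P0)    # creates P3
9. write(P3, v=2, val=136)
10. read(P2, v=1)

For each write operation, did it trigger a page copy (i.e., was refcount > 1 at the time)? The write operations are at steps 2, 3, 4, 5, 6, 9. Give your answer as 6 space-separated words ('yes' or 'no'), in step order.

Op 1: fork(P0) -> P1. 3 ppages; refcounts: pp0:2 pp1:2 pp2:2
Op 2: write(P0, v2, 183). refcount(pp2)=2>1 -> COPY to pp3. 4 ppages; refcounts: pp0:2 pp1:2 pp2:1 pp3:1
Op 3: write(P0, v0, 109). refcount(pp0)=2>1 -> COPY to pp4. 5 ppages; refcounts: pp0:1 pp1:2 pp2:1 pp3:1 pp4:1
Op 4: write(P1, v1, 190). refcount(pp1)=2>1 -> COPY to pp5. 6 ppages; refcounts: pp0:1 pp1:1 pp2:1 pp3:1 pp4:1 pp5:1
Op 5: write(P1, v1, 121). refcount(pp5)=1 -> write in place. 6 ppages; refcounts: pp0:1 pp1:1 pp2:1 pp3:1 pp4:1 pp5:1
Op 6: write(P0, v0, 138). refcount(pp4)=1 -> write in place. 6 ppages; refcounts: pp0:1 pp1:1 pp2:1 pp3:1 pp4:1 pp5:1
Op 7: fork(P1) -> P2. 6 ppages; refcounts: pp0:2 pp1:1 pp2:2 pp3:1 pp4:1 pp5:2
Op 8: fork(P0) -> P3. 6 ppages; refcounts: pp0:2 pp1:2 pp2:2 pp3:2 pp4:2 pp5:2
Op 9: write(P3, v2, 136). refcount(pp3)=2>1 -> COPY to pp6. 7 ppages; refcounts: pp0:2 pp1:2 pp2:2 pp3:1 pp4:2 pp5:2 pp6:1
Op 10: read(P2, v1) -> 121. No state change.

yes yes yes no no yes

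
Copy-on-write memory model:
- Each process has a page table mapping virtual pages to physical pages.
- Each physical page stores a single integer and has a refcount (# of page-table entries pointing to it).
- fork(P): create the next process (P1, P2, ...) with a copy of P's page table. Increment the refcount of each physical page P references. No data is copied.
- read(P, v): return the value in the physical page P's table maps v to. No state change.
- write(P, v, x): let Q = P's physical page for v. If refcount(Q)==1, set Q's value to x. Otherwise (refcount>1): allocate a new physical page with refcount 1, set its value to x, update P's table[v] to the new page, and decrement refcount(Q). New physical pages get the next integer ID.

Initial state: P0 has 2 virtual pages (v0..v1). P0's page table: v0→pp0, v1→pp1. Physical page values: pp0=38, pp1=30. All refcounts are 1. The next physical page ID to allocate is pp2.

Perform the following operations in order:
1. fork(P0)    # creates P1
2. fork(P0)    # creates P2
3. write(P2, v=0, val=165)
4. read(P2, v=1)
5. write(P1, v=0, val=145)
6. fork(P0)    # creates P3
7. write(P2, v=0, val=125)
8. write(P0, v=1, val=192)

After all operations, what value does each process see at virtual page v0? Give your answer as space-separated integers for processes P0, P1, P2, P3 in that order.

Answer: 38 145 125 38

Derivation:
Op 1: fork(P0) -> P1. 2 ppages; refcounts: pp0:2 pp1:2
Op 2: fork(P0) -> P2. 2 ppages; refcounts: pp0:3 pp1:3
Op 3: write(P2, v0, 165). refcount(pp0)=3>1 -> COPY to pp2. 3 ppages; refcounts: pp0:2 pp1:3 pp2:1
Op 4: read(P2, v1) -> 30. No state change.
Op 5: write(P1, v0, 145). refcount(pp0)=2>1 -> COPY to pp3. 4 ppages; refcounts: pp0:1 pp1:3 pp2:1 pp3:1
Op 6: fork(P0) -> P3. 4 ppages; refcounts: pp0:2 pp1:4 pp2:1 pp3:1
Op 7: write(P2, v0, 125). refcount(pp2)=1 -> write in place. 4 ppages; refcounts: pp0:2 pp1:4 pp2:1 pp3:1
Op 8: write(P0, v1, 192). refcount(pp1)=4>1 -> COPY to pp4. 5 ppages; refcounts: pp0:2 pp1:3 pp2:1 pp3:1 pp4:1
P0: v0 -> pp0 = 38
P1: v0 -> pp3 = 145
P2: v0 -> pp2 = 125
P3: v0 -> pp0 = 38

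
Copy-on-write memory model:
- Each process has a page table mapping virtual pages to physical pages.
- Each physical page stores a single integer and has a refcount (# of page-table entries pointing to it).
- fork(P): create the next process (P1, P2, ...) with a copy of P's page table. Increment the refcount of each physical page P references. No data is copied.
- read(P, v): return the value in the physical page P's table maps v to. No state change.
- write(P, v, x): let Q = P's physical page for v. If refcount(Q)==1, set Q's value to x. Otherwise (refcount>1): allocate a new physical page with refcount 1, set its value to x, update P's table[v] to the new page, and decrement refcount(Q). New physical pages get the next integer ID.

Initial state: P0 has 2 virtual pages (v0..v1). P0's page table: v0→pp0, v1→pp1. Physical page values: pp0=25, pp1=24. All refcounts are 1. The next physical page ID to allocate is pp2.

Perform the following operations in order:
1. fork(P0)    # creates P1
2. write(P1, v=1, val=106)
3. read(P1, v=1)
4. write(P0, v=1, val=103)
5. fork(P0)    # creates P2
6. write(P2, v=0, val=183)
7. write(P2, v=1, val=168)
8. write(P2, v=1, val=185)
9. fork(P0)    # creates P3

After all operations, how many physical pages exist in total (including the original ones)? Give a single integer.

Answer: 5

Derivation:
Op 1: fork(P0) -> P1. 2 ppages; refcounts: pp0:2 pp1:2
Op 2: write(P1, v1, 106). refcount(pp1)=2>1 -> COPY to pp2. 3 ppages; refcounts: pp0:2 pp1:1 pp2:1
Op 3: read(P1, v1) -> 106. No state change.
Op 4: write(P0, v1, 103). refcount(pp1)=1 -> write in place. 3 ppages; refcounts: pp0:2 pp1:1 pp2:1
Op 5: fork(P0) -> P2. 3 ppages; refcounts: pp0:3 pp1:2 pp2:1
Op 6: write(P2, v0, 183). refcount(pp0)=3>1 -> COPY to pp3. 4 ppages; refcounts: pp0:2 pp1:2 pp2:1 pp3:1
Op 7: write(P2, v1, 168). refcount(pp1)=2>1 -> COPY to pp4. 5 ppages; refcounts: pp0:2 pp1:1 pp2:1 pp3:1 pp4:1
Op 8: write(P2, v1, 185). refcount(pp4)=1 -> write in place. 5 ppages; refcounts: pp0:2 pp1:1 pp2:1 pp3:1 pp4:1
Op 9: fork(P0) -> P3. 5 ppages; refcounts: pp0:3 pp1:2 pp2:1 pp3:1 pp4:1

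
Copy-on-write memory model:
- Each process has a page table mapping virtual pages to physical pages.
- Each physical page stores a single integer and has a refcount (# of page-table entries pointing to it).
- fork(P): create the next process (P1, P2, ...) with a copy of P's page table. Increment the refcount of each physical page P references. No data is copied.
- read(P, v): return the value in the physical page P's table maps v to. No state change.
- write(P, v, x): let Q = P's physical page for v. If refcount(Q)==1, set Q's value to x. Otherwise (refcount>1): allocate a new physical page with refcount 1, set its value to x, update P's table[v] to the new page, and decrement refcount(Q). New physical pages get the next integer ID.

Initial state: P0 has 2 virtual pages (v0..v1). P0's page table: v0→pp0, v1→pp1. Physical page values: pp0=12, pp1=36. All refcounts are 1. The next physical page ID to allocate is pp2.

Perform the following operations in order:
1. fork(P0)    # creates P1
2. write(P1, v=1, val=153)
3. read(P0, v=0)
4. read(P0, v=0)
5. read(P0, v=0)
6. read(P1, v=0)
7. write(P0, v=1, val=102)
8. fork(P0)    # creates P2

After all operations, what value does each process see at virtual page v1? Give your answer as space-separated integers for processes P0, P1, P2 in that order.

Answer: 102 153 102

Derivation:
Op 1: fork(P0) -> P1. 2 ppages; refcounts: pp0:2 pp1:2
Op 2: write(P1, v1, 153). refcount(pp1)=2>1 -> COPY to pp2. 3 ppages; refcounts: pp0:2 pp1:1 pp2:1
Op 3: read(P0, v0) -> 12. No state change.
Op 4: read(P0, v0) -> 12. No state change.
Op 5: read(P0, v0) -> 12. No state change.
Op 6: read(P1, v0) -> 12. No state change.
Op 7: write(P0, v1, 102). refcount(pp1)=1 -> write in place. 3 ppages; refcounts: pp0:2 pp1:1 pp2:1
Op 8: fork(P0) -> P2. 3 ppages; refcounts: pp0:3 pp1:2 pp2:1
P0: v1 -> pp1 = 102
P1: v1 -> pp2 = 153
P2: v1 -> pp1 = 102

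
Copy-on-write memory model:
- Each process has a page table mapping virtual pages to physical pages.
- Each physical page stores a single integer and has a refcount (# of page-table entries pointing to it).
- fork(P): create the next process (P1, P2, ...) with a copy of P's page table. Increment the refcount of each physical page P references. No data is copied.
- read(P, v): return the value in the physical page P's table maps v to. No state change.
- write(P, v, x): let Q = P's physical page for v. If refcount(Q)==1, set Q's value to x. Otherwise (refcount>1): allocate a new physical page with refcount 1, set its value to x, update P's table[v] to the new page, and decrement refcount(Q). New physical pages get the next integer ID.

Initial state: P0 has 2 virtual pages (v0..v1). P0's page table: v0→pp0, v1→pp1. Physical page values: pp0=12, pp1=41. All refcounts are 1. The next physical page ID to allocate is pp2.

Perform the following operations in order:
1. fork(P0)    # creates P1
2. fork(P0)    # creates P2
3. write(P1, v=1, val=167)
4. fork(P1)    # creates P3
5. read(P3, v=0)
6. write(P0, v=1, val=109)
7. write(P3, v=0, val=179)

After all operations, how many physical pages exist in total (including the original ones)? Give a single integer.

Answer: 5

Derivation:
Op 1: fork(P0) -> P1. 2 ppages; refcounts: pp0:2 pp1:2
Op 2: fork(P0) -> P2. 2 ppages; refcounts: pp0:3 pp1:3
Op 3: write(P1, v1, 167). refcount(pp1)=3>1 -> COPY to pp2. 3 ppages; refcounts: pp0:3 pp1:2 pp2:1
Op 4: fork(P1) -> P3. 3 ppages; refcounts: pp0:4 pp1:2 pp2:2
Op 5: read(P3, v0) -> 12. No state change.
Op 6: write(P0, v1, 109). refcount(pp1)=2>1 -> COPY to pp3. 4 ppages; refcounts: pp0:4 pp1:1 pp2:2 pp3:1
Op 7: write(P3, v0, 179). refcount(pp0)=4>1 -> COPY to pp4. 5 ppages; refcounts: pp0:3 pp1:1 pp2:2 pp3:1 pp4:1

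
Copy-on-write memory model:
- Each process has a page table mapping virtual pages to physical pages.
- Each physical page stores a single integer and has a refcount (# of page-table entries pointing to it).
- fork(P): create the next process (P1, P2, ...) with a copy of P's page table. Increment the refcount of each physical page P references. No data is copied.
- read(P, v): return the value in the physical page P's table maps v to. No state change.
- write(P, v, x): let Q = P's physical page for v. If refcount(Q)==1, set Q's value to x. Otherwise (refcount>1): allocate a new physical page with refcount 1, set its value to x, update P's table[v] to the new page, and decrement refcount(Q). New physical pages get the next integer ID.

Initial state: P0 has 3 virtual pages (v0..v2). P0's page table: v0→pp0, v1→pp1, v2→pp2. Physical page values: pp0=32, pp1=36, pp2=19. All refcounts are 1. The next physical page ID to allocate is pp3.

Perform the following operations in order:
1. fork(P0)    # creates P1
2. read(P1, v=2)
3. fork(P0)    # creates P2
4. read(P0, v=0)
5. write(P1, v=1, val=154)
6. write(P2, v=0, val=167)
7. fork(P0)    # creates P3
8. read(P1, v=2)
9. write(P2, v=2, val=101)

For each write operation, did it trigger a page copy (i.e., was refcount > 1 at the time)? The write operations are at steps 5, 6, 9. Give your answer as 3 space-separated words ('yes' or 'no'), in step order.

Op 1: fork(P0) -> P1. 3 ppages; refcounts: pp0:2 pp1:2 pp2:2
Op 2: read(P1, v2) -> 19. No state change.
Op 3: fork(P0) -> P2. 3 ppages; refcounts: pp0:3 pp1:3 pp2:3
Op 4: read(P0, v0) -> 32. No state change.
Op 5: write(P1, v1, 154). refcount(pp1)=3>1 -> COPY to pp3. 4 ppages; refcounts: pp0:3 pp1:2 pp2:3 pp3:1
Op 6: write(P2, v0, 167). refcount(pp0)=3>1 -> COPY to pp4. 5 ppages; refcounts: pp0:2 pp1:2 pp2:3 pp3:1 pp4:1
Op 7: fork(P0) -> P3. 5 ppages; refcounts: pp0:3 pp1:3 pp2:4 pp3:1 pp4:1
Op 8: read(P1, v2) -> 19. No state change.
Op 9: write(P2, v2, 101). refcount(pp2)=4>1 -> COPY to pp5. 6 ppages; refcounts: pp0:3 pp1:3 pp2:3 pp3:1 pp4:1 pp5:1

yes yes yes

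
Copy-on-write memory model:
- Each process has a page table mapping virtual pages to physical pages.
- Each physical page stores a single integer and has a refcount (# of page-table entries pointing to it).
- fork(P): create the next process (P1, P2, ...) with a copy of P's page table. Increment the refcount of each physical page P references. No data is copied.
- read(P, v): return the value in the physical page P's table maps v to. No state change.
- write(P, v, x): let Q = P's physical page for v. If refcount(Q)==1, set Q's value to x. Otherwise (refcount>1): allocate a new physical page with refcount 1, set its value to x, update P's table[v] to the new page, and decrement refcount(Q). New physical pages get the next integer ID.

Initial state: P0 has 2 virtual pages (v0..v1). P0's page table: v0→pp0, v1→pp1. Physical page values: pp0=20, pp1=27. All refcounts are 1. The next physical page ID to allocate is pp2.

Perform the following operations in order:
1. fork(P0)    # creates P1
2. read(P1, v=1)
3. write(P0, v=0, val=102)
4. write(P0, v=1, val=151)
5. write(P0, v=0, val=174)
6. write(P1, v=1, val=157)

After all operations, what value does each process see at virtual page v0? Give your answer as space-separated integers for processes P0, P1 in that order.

Op 1: fork(P0) -> P1. 2 ppages; refcounts: pp0:2 pp1:2
Op 2: read(P1, v1) -> 27. No state change.
Op 3: write(P0, v0, 102). refcount(pp0)=2>1 -> COPY to pp2. 3 ppages; refcounts: pp0:1 pp1:2 pp2:1
Op 4: write(P0, v1, 151). refcount(pp1)=2>1 -> COPY to pp3. 4 ppages; refcounts: pp0:1 pp1:1 pp2:1 pp3:1
Op 5: write(P0, v0, 174). refcount(pp2)=1 -> write in place. 4 ppages; refcounts: pp0:1 pp1:1 pp2:1 pp3:1
Op 6: write(P1, v1, 157). refcount(pp1)=1 -> write in place. 4 ppages; refcounts: pp0:1 pp1:1 pp2:1 pp3:1
P0: v0 -> pp2 = 174
P1: v0 -> pp0 = 20

Answer: 174 20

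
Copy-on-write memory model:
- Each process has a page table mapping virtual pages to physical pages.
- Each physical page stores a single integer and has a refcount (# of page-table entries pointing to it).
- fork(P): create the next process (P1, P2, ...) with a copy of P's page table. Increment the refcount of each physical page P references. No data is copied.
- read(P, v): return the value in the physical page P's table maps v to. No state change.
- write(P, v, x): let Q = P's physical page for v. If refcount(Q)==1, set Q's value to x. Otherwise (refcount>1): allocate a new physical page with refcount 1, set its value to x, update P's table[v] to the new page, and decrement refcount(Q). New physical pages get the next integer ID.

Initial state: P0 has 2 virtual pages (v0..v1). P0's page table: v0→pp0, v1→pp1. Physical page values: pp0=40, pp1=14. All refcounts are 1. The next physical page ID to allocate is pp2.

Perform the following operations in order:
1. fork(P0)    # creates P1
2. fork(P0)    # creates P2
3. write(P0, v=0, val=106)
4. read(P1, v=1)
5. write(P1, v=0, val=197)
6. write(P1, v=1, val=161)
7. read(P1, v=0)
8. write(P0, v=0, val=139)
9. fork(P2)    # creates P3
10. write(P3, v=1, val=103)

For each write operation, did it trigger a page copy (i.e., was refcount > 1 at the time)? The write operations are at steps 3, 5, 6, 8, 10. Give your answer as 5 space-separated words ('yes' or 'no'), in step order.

Op 1: fork(P0) -> P1. 2 ppages; refcounts: pp0:2 pp1:2
Op 2: fork(P0) -> P2. 2 ppages; refcounts: pp0:3 pp1:3
Op 3: write(P0, v0, 106). refcount(pp0)=3>1 -> COPY to pp2. 3 ppages; refcounts: pp0:2 pp1:3 pp2:1
Op 4: read(P1, v1) -> 14. No state change.
Op 5: write(P1, v0, 197). refcount(pp0)=2>1 -> COPY to pp3. 4 ppages; refcounts: pp0:1 pp1:3 pp2:1 pp3:1
Op 6: write(P1, v1, 161). refcount(pp1)=3>1 -> COPY to pp4. 5 ppages; refcounts: pp0:1 pp1:2 pp2:1 pp3:1 pp4:1
Op 7: read(P1, v0) -> 197. No state change.
Op 8: write(P0, v0, 139). refcount(pp2)=1 -> write in place. 5 ppages; refcounts: pp0:1 pp1:2 pp2:1 pp3:1 pp4:1
Op 9: fork(P2) -> P3. 5 ppages; refcounts: pp0:2 pp1:3 pp2:1 pp3:1 pp4:1
Op 10: write(P3, v1, 103). refcount(pp1)=3>1 -> COPY to pp5. 6 ppages; refcounts: pp0:2 pp1:2 pp2:1 pp3:1 pp4:1 pp5:1

yes yes yes no yes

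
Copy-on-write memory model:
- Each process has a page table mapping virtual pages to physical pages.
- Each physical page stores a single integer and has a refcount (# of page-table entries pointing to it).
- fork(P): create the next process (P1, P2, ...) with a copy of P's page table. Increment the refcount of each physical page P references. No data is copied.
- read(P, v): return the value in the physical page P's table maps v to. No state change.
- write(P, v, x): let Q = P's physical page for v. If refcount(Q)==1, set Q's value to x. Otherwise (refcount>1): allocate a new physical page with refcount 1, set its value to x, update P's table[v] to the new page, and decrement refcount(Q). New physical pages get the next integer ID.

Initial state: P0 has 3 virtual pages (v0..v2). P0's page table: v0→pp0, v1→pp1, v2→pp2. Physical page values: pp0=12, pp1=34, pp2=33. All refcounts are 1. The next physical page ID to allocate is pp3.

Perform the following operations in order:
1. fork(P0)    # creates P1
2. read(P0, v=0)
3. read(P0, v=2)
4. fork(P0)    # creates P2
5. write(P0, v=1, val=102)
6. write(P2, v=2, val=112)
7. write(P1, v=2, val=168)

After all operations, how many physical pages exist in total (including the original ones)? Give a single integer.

Op 1: fork(P0) -> P1. 3 ppages; refcounts: pp0:2 pp1:2 pp2:2
Op 2: read(P0, v0) -> 12. No state change.
Op 3: read(P0, v2) -> 33. No state change.
Op 4: fork(P0) -> P2. 3 ppages; refcounts: pp0:3 pp1:3 pp2:3
Op 5: write(P0, v1, 102). refcount(pp1)=3>1 -> COPY to pp3. 4 ppages; refcounts: pp0:3 pp1:2 pp2:3 pp3:1
Op 6: write(P2, v2, 112). refcount(pp2)=3>1 -> COPY to pp4. 5 ppages; refcounts: pp0:3 pp1:2 pp2:2 pp3:1 pp4:1
Op 7: write(P1, v2, 168). refcount(pp2)=2>1 -> COPY to pp5. 6 ppages; refcounts: pp0:3 pp1:2 pp2:1 pp3:1 pp4:1 pp5:1

Answer: 6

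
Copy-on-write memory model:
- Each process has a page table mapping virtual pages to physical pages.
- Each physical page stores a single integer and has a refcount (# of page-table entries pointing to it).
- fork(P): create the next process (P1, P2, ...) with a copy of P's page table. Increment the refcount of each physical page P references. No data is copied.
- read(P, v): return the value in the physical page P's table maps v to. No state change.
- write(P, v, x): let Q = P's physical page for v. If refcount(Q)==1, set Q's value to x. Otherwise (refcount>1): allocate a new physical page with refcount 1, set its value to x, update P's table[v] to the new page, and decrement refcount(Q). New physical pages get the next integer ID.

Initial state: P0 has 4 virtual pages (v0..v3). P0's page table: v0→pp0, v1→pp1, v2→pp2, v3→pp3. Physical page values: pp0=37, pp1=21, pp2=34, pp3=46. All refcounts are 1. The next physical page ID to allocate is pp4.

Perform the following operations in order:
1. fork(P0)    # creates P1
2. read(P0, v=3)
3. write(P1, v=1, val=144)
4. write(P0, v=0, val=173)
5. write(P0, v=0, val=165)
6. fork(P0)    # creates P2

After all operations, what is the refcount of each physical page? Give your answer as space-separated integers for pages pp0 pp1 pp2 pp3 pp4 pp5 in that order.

Op 1: fork(P0) -> P1. 4 ppages; refcounts: pp0:2 pp1:2 pp2:2 pp3:2
Op 2: read(P0, v3) -> 46. No state change.
Op 3: write(P1, v1, 144). refcount(pp1)=2>1 -> COPY to pp4. 5 ppages; refcounts: pp0:2 pp1:1 pp2:2 pp3:2 pp4:1
Op 4: write(P0, v0, 173). refcount(pp0)=2>1 -> COPY to pp5. 6 ppages; refcounts: pp0:1 pp1:1 pp2:2 pp3:2 pp4:1 pp5:1
Op 5: write(P0, v0, 165). refcount(pp5)=1 -> write in place. 6 ppages; refcounts: pp0:1 pp1:1 pp2:2 pp3:2 pp4:1 pp5:1
Op 6: fork(P0) -> P2. 6 ppages; refcounts: pp0:1 pp1:2 pp2:3 pp3:3 pp4:1 pp5:2

Answer: 1 2 3 3 1 2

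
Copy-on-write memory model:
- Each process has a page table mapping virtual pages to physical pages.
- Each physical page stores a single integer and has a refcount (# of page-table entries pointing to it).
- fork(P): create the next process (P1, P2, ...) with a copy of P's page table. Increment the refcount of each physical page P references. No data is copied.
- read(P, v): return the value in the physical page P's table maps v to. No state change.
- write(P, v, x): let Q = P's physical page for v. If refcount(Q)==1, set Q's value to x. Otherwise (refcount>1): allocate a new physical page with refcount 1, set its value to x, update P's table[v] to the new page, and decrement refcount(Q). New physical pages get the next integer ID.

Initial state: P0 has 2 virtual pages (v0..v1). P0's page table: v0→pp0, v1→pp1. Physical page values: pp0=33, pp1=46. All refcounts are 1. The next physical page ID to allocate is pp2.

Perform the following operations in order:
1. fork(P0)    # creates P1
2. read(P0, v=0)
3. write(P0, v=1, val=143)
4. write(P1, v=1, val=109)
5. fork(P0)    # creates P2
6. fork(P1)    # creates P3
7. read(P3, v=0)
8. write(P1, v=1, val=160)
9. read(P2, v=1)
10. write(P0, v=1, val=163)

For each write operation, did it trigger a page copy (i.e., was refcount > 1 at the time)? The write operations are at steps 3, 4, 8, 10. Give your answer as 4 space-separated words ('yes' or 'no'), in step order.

Op 1: fork(P0) -> P1. 2 ppages; refcounts: pp0:2 pp1:2
Op 2: read(P0, v0) -> 33. No state change.
Op 3: write(P0, v1, 143). refcount(pp1)=2>1 -> COPY to pp2. 3 ppages; refcounts: pp0:2 pp1:1 pp2:1
Op 4: write(P1, v1, 109). refcount(pp1)=1 -> write in place. 3 ppages; refcounts: pp0:2 pp1:1 pp2:1
Op 5: fork(P0) -> P2. 3 ppages; refcounts: pp0:3 pp1:1 pp2:2
Op 6: fork(P1) -> P3. 3 ppages; refcounts: pp0:4 pp1:2 pp2:2
Op 7: read(P3, v0) -> 33. No state change.
Op 8: write(P1, v1, 160). refcount(pp1)=2>1 -> COPY to pp3. 4 ppages; refcounts: pp0:4 pp1:1 pp2:2 pp3:1
Op 9: read(P2, v1) -> 143. No state change.
Op 10: write(P0, v1, 163). refcount(pp2)=2>1 -> COPY to pp4. 5 ppages; refcounts: pp0:4 pp1:1 pp2:1 pp3:1 pp4:1

yes no yes yes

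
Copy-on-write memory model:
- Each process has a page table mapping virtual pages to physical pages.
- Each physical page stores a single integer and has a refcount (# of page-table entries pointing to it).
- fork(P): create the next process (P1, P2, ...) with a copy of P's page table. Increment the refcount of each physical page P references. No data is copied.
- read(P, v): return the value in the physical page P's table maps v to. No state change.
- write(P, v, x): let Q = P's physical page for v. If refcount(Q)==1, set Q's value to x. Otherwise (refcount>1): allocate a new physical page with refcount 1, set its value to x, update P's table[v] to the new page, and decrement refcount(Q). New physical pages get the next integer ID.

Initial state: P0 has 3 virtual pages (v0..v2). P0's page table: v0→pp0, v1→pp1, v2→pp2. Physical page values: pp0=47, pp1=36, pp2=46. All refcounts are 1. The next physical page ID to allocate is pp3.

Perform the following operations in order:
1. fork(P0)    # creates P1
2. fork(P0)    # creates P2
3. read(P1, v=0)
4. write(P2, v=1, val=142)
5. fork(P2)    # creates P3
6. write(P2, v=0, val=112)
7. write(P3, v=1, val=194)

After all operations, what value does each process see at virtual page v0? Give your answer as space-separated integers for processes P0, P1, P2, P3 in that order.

Answer: 47 47 112 47

Derivation:
Op 1: fork(P0) -> P1. 3 ppages; refcounts: pp0:2 pp1:2 pp2:2
Op 2: fork(P0) -> P2. 3 ppages; refcounts: pp0:3 pp1:3 pp2:3
Op 3: read(P1, v0) -> 47. No state change.
Op 4: write(P2, v1, 142). refcount(pp1)=3>1 -> COPY to pp3. 4 ppages; refcounts: pp0:3 pp1:2 pp2:3 pp3:1
Op 5: fork(P2) -> P3. 4 ppages; refcounts: pp0:4 pp1:2 pp2:4 pp3:2
Op 6: write(P2, v0, 112). refcount(pp0)=4>1 -> COPY to pp4. 5 ppages; refcounts: pp0:3 pp1:2 pp2:4 pp3:2 pp4:1
Op 7: write(P3, v1, 194). refcount(pp3)=2>1 -> COPY to pp5. 6 ppages; refcounts: pp0:3 pp1:2 pp2:4 pp3:1 pp4:1 pp5:1
P0: v0 -> pp0 = 47
P1: v0 -> pp0 = 47
P2: v0 -> pp4 = 112
P3: v0 -> pp0 = 47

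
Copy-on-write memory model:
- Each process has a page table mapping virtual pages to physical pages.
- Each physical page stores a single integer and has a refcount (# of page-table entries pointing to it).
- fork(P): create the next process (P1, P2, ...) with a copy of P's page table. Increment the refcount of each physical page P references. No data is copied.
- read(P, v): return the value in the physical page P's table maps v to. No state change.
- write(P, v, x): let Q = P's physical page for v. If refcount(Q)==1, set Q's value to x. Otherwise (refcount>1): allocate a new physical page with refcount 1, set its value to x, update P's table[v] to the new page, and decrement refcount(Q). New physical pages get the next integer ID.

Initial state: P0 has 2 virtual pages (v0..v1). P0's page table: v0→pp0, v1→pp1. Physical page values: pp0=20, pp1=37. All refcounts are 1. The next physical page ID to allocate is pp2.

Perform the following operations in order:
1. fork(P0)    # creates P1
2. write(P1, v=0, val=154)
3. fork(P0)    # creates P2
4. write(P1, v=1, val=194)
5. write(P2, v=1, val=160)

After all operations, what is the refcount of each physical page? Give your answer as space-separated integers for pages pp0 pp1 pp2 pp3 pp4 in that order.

Op 1: fork(P0) -> P1. 2 ppages; refcounts: pp0:2 pp1:2
Op 2: write(P1, v0, 154). refcount(pp0)=2>1 -> COPY to pp2. 3 ppages; refcounts: pp0:1 pp1:2 pp2:1
Op 3: fork(P0) -> P2. 3 ppages; refcounts: pp0:2 pp1:3 pp2:1
Op 4: write(P1, v1, 194). refcount(pp1)=3>1 -> COPY to pp3. 4 ppages; refcounts: pp0:2 pp1:2 pp2:1 pp3:1
Op 5: write(P2, v1, 160). refcount(pp1)=2>1 -> COPY to pp4. 5 ppages; refcounts: pp0:2 pp1:1 pp2:1 pp3:1 pp4:1

Answer: 2 1 1 1 1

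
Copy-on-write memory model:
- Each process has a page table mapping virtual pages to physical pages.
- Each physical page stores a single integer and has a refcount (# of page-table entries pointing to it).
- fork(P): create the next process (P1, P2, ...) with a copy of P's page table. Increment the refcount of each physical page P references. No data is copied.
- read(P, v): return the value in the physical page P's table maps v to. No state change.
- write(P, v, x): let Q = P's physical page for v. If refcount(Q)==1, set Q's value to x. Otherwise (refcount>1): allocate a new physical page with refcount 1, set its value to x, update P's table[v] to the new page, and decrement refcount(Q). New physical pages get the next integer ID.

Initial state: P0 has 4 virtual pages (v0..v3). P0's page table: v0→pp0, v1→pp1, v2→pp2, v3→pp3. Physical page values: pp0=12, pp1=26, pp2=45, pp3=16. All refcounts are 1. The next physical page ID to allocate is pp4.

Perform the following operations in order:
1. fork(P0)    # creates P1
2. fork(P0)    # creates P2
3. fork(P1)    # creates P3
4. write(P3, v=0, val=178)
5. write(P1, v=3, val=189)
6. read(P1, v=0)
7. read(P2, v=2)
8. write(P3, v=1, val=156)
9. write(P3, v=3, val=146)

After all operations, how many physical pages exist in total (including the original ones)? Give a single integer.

Op 1: fork(P0) -> P1. 4 ppages; refcounts: pp0:2 pp1:2 pp2:2 pp3:2
Op 2: fork(P0) -> P2. 4 ppages; refcounts: pp0:3 pp1:3 pp2:3 pp3:3
Op 3: fork(P1) -> P3. 4 ppages; refcounts: pp0:4 pp1:4 pp2:4 pp3:4
Op 4: write(P3, v0, 178). refcount(pp0)=4>1 -> COPY to pp4. 5 ppages; refcounts: pp0:3 pp1:4 pp2:4 pp3:4 pp4:1
Op 5: write(P1, v3, 189). refcount(pp3)=4>1 -> COPY to pp5. 6 ppages; refcounts: pp0:3 pp1:4 pp2:4 pp3:3 pp4:1 pp5:1
Op 6: read(P1, v0) -> 12. No state change.
Op 7: read(P2, v2) -> 45. No state change.
Op 8: write(P3, v1, 156). refcount(pp1)=4>1 -> COPY to pp6. 7 ppages; refcounts: pp0:3 pp1:3 pp2:4 pp3:3 pp4:1 pp5:1 pp6:1
Op 9: write(P3, v3, 146). refcount(pp3)=3>1 -> COPY to pp7. 8 ppages; refcounts: pp0:3 pp1:3 pp2:4 pp3:2 pp4:1 pp5:1 pp6:1 pp7:1

Answer: 8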